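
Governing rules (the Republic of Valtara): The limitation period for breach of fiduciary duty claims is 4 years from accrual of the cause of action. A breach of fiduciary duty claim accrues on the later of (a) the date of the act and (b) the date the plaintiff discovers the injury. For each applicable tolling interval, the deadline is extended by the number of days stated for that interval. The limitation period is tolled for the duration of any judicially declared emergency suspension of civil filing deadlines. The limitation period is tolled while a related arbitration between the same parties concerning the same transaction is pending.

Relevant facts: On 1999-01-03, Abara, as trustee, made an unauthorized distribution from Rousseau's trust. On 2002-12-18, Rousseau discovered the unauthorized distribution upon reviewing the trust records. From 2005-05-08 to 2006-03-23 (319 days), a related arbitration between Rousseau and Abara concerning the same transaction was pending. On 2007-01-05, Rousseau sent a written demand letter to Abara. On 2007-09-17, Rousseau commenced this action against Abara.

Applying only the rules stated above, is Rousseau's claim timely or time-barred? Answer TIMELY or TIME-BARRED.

TIMELY

The claim accrued on 2002-12-18 — the later of the 1999-01-03 act and the 2002-12-18 discovery.
4 years from 2002-12-18 is 2006-12-18.
The period was tolled for 319 days by the pending related arbitration (2005-05-08 to 2006-03-23), pushing the deadline to 2007-11-02.
The other events in the timeline have no effect on the limitation period under the stated rules.
The 2007-09-17 filing precedes the 2007-11-02 deadline; the claim is timely.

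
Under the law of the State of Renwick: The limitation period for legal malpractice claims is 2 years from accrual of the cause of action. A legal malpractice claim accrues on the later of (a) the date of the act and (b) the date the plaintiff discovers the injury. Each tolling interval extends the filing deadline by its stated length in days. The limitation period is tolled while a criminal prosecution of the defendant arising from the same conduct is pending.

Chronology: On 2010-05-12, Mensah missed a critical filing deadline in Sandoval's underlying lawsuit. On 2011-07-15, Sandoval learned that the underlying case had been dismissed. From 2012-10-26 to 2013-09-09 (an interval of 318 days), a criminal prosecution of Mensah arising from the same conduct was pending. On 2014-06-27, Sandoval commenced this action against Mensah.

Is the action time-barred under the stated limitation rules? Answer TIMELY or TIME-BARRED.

TIME-BARRED

Because discovery on 2011-07-15 post-dates the 2010-05-12 act, accrual under the later-of rule falls on 2011-07-15.
Adding the 2 years base period to 2011-07-15 gives a deadline of 2013-07-15, before any tolling.
Because the pending criminal prosecution ran from 2012-10-26 to 2013-09-09, the deadline is extended by 318 days to 2014-05-29.
The 2014-06-27 filing falls after the 2014-05-29 deadline; the claim is time-barred.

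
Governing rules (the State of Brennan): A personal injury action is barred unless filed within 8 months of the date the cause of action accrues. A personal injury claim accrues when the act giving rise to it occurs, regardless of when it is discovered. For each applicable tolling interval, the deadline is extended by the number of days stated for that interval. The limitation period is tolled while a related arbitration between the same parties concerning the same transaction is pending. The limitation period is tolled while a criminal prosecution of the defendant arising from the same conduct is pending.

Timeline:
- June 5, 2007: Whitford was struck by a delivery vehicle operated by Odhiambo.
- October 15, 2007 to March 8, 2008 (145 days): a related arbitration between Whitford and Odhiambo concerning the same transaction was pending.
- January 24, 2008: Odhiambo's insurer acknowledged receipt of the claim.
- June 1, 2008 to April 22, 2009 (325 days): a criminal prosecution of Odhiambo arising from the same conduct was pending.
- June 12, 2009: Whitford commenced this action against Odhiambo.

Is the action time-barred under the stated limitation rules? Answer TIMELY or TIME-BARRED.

TIME-BARRED

The claim accrued on June 5, 2007, when the wrongful act occurred.
8 months from June 5, 2007 is February 5, 2008.
The pending related arbitration from October 15, 2007 to March 8, 2008 tolled the period for 145 days, extending the deadline to June 29, 2008.
Because the pending criminal prosecution ran from June 1, 2008 to April 22, 2009, the deadline is extended by 325 days to May 20, 2009.
None of the other events listed affects the running of the period under the stated rules.
Whitford filed on June 12, 2009, after the May 20, 2009 deadline, so the action is time-barred.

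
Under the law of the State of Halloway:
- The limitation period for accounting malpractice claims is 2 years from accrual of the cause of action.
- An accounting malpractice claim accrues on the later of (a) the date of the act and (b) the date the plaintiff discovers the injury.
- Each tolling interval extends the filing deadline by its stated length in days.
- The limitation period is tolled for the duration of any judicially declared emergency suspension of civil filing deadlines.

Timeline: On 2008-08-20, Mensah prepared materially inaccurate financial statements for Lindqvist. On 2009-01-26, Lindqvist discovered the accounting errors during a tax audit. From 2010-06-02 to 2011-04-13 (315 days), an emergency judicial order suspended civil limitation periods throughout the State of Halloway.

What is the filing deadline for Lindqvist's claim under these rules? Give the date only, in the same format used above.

Because discovery on 2009-01-26 post-dates the 2008-08-20 act, accrual under the later-of rule falls on 2009-01-26.
The untolled deadline — 2 years after 2009-01-26 — is 2011-01-26.
The period was tolled for 315 days by the emergency suspension of filing deadlines (2010-06-02 to 2011-04-13), pushing the deadline to 2011-12-07.

2011-12-07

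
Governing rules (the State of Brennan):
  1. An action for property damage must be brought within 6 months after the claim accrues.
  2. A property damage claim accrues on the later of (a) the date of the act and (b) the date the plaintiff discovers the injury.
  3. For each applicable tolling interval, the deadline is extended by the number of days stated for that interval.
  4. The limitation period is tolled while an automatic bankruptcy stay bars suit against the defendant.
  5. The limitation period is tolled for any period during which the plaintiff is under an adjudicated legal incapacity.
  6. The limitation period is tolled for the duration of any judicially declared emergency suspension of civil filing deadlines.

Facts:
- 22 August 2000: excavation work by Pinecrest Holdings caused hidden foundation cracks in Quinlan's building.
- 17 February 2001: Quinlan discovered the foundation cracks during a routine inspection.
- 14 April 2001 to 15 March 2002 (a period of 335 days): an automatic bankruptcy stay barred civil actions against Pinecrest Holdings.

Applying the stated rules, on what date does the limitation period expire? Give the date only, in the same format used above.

Because discovery on 17 February 2001 post-dates the 22 August 2000 act, accrual under the later-of rule falls on 17 February 2001.
6 months from 17 February 2001 is 17 August 2001.
The period was tolled for 335 days by the automatic bankruptcy stay (14 April 2001 to 15 March 2002), pushing the deadline to 18 July 2002.

18 July 2002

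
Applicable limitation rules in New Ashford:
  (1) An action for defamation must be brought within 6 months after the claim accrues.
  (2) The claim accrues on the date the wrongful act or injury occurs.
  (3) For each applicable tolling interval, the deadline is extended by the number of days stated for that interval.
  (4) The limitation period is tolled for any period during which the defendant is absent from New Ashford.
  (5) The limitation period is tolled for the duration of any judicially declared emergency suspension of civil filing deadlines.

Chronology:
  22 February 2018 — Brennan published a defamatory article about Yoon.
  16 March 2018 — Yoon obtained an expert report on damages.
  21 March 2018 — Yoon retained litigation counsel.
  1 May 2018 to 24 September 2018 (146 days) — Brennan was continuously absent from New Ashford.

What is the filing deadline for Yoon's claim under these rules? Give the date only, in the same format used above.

The claim accrued on 22 February 2018, when the wrongful act occurred.
6 months from 22 February 2018 is 22 August 2018.
Because the defendant's absence from the jurisdiction ran from 1 May 2018 to 24 September 2018, the deadline is extended by 146 days to 15 January 2019.
None of the other events listed affects the running of the period under the stated rules.

15 January 2019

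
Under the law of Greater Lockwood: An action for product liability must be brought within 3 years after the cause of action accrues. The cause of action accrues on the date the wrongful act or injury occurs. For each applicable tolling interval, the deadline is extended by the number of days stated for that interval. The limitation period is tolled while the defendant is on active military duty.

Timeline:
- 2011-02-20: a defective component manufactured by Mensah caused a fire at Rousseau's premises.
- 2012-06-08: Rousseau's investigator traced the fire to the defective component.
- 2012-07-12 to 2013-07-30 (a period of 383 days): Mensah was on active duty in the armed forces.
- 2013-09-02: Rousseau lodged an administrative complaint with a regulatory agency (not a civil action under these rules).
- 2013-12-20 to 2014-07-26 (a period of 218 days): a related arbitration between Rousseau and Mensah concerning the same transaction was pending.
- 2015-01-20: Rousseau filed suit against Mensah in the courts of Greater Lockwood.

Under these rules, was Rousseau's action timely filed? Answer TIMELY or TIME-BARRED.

TIMELY

Because the rule ties accrual to occurrence, the claim accrued on 2011-02-20, not on the 2012-06-08 discovery date.
The untolled deadline — 3 years after 2011-02-20 — is 2014-02-20.
The defendant's active military service from 2012-07-12 to 2013-07-30 tolled the period for 383 days, extending the deadline to 2015-03-10.
No stated provision tolls the period for a pending arbitration, so the interval from 2013-12-20 to 2014-07-26 has no effect on the deadline.
Nothing else in the chronology tolls or restarts the period.
Rousseau filed on 2015-01-20, before the 2015-03-10 deadline, so the action is timely.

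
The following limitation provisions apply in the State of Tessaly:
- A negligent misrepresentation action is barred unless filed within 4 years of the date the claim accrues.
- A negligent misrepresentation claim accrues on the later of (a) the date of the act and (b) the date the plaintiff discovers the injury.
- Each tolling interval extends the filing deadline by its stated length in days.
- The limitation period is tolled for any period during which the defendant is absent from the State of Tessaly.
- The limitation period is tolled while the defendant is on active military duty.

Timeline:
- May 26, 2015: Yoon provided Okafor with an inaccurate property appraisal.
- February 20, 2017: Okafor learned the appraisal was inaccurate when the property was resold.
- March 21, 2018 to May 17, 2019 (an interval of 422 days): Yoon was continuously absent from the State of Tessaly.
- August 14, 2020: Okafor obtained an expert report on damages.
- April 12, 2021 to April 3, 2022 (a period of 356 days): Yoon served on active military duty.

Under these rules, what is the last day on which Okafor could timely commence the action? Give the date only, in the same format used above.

April 9, 2023

Because discovery on February 20, 2017 post-dates the May 26, 2015 act, accrual under the later-of rule falls on February 20, 2017.
Adding the 4 years base period to February 20, 2017 gives a deadline of February 20, 2021, before any tolling.
The defendant's absence from the jurisdiction from March 21, 2018 to May 17, 2019 tolled the period for 422 days, extending the deadline to April 18, 2022.
Because the defendant's active military service ran from April 12, 2021 to April 3, 2022, the deadline is extended by 356 days to April 9, 2023.
None of the other events listed affects the running of the period under the stated rules.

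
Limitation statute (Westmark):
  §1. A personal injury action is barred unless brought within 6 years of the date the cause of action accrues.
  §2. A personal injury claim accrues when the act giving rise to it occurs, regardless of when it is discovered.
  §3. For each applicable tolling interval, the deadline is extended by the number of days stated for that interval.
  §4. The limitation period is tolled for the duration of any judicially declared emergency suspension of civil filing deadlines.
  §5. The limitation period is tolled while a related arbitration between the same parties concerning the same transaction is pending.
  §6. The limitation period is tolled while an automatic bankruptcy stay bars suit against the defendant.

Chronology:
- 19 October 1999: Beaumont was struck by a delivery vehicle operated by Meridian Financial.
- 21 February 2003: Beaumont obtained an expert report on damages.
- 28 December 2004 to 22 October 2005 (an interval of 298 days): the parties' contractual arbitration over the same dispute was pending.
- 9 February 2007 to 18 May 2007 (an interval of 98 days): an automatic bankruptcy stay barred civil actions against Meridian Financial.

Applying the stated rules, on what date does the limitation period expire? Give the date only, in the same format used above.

13 August 2006

The limitation period began to run on 19 October 1999.
6 years from 19 October 1999 is 19 October 2005.
The period was tolled for 298 days by the pending related arbitration (28 December 2004 to 22 October 2005), pushing the deadline to 13 August 2006.
The automatic bankruptcy stay starting 9 February 2007 came too late — the period had run on 13 August 2006 — and so does not extend the deadline.
Nothing else in the chronology tolls or restarts the period.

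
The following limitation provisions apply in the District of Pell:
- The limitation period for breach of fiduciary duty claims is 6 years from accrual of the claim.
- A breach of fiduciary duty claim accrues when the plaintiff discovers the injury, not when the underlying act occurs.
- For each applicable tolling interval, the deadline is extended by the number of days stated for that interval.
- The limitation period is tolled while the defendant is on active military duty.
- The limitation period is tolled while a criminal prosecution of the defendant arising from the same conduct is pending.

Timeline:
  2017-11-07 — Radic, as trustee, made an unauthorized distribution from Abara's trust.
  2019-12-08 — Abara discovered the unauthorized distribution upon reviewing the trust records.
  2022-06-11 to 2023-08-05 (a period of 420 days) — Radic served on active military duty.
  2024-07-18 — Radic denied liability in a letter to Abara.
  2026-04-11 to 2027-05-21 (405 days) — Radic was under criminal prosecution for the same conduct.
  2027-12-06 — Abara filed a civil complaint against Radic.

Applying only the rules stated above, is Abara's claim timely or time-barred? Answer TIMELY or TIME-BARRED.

Accrual is tied to discovery, so the period began on 2019-12-08 rather than on 2017-11-07 when the act occurred.
Adding the 6 years base period to 2019-12-08 gives a deadline of 2025-12-08, before any tolling.
Because the defendant's active military service ran from 2022-06-11 to 2023-08-05, the deadline is extended by 420 days to 2027-02-01.
The period was tolled for 405 days by the pending criminal prosecution (2026-04-11 to 2027-05-21), pushing the deadline to 2028-03-12.
None of the other events listed affects the running of the period under the stated rules.
The 2027-12-06 filing precedes the 2028-03-12 deadline; the claim is timely.

TIMELY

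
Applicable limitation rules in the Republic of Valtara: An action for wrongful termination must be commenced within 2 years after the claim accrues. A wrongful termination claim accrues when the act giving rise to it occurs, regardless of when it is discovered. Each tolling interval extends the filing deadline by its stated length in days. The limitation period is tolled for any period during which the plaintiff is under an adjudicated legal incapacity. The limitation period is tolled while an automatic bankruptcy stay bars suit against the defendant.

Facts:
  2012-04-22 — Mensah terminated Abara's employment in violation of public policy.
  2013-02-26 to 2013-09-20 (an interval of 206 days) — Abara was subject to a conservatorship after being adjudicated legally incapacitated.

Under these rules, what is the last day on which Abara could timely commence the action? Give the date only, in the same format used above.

The claim accrued on 2012-04-22, the date of the act.
Adding the 2 years base period to 2012-04-22 gives a deadline of 2014-04-22, before any tolling.
Because the plaintiff's legal incapacity ran from 2013-02-26 to 2013-09-20, the deadline is extended by 206 days to 2014-11-14.

2014-11-14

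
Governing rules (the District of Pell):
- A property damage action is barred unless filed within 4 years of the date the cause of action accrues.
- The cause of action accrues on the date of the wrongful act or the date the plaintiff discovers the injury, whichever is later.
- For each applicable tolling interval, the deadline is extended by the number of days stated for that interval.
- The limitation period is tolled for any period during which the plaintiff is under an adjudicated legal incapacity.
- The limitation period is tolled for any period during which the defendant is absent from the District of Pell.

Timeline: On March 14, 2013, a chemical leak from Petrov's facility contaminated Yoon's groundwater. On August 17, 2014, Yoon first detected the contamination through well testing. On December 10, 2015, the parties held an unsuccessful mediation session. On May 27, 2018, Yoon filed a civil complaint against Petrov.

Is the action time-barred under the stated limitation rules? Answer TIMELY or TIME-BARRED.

The claim accrued on August 17, 2014 — the later of the March 14, 2013 act and the August 17, 2014 discovery.
Adding the 4 years base period to August 17, 2014 gives a deadline of August 17, 2018, before any tolling.
The other events in the timeline have no effect on the limitation period under the stated rules.
Filing on May 27, 2018 beat the August 17, 2018 deadline — the action is timely.

TIMELY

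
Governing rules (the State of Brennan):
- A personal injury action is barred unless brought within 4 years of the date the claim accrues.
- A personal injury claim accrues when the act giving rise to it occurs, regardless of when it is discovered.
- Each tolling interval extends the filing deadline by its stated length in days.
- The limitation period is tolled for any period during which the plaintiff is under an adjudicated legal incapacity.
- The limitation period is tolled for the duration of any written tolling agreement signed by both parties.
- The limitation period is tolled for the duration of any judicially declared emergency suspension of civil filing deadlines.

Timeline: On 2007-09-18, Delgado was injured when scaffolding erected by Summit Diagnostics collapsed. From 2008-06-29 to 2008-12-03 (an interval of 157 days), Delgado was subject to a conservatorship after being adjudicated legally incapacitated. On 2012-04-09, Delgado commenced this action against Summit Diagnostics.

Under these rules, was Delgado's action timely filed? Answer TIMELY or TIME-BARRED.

The claim accrued on 2007-09-18, when the wrongful act occurred.
4 years from 2007-09-18 is 2011-09-18.
The period was tolled for 157 days by the plaintiff's legal incapacity (2008-06-29 to 2008-12-03), pushing the deadline to 2012-02-22.
The 2012-04-09 filing falls after the 2012-02-22 deadline; the claim is time-barred.

TIME-BARRED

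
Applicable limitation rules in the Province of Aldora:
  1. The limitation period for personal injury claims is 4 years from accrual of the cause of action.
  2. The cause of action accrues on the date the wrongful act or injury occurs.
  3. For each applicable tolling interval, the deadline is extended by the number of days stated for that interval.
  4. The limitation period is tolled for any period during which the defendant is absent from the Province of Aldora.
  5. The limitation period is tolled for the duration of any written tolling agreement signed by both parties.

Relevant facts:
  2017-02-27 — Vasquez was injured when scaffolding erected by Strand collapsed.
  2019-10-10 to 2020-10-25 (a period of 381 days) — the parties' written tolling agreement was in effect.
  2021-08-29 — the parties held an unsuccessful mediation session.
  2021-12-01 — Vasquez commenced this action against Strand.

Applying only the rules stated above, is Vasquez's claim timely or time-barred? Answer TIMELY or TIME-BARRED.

The limitation period began to run on 2017-02-27.
4 years from 2017-02-27 is 2021-02-27.
Because the written tolling agreement ran from 2019-10-10 to 2020-10-25, the deadline is extended by 381 days to 2022-03-15.
Nothing else in the chronology tolls or restarts the period.
Filing on 2021-12-01 beat the 2022-03-15 deadline — the action is timely.

TIMELY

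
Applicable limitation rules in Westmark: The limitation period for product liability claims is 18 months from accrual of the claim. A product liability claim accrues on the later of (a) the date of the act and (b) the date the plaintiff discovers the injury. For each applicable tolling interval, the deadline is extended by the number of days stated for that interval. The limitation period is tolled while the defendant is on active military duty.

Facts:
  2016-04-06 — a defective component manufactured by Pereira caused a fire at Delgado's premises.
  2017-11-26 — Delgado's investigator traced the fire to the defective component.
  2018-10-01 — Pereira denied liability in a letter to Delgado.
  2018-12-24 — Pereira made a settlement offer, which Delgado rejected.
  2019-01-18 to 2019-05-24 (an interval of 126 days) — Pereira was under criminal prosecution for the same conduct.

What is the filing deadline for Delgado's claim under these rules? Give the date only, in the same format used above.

The claim accrued on 2017-11-26 — the later of the 2016-04-06 act and the 2017-11-26 discovery.
Adding the 18 months base period to 2017-11-26 gives a deadline of 2019-05-26, before any tolling.
Although a criminal prosecution ran from 2019-01-18 to 2019-05-24, the stated rules do not make that a tolling event, so it is disregarded.
The other events in the timeline have no effect on the limitation period under the stated rules.

2019-05-26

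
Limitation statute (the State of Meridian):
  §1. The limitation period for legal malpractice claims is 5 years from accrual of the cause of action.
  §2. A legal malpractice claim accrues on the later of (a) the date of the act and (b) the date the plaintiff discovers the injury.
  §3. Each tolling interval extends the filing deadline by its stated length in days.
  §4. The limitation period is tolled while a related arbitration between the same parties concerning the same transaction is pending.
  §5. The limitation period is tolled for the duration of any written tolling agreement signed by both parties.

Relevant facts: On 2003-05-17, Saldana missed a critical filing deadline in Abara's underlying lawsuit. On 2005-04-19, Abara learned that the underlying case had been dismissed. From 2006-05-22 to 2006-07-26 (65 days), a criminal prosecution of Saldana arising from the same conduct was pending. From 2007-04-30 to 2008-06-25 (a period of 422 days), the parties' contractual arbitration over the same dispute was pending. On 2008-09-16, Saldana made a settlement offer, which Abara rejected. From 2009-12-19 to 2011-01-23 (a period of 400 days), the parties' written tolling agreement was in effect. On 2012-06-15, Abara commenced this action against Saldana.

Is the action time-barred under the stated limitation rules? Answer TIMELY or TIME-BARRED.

TIMELY

Because discovery on 2005-04-19 post-dates the 2003-05-17 act, accrual under the later-of rule falls on 2005-04-19.
5 years from 2005-04-19 is 2010-04-19.
Because the pending related arbitration ran from 2007-04-30 to 2008-06-25, the deadline is extended by 422 days to 2011-06-15.
Because the written tolling agreement ran from 2009-12-19 to 2011-01-23, the deadline is extended by 400 days to 2012-07-19.
No stated provision tolls the period for a criminal prosecution, so the interval from 2006-05-22 to 2006-07-26 has no effect on the deadline.
The other events in the timeline have no effect on the limitation period under the stated rules.
Filing on 2012-06-15 beat the 2012-07-19 deadline — the action is timely.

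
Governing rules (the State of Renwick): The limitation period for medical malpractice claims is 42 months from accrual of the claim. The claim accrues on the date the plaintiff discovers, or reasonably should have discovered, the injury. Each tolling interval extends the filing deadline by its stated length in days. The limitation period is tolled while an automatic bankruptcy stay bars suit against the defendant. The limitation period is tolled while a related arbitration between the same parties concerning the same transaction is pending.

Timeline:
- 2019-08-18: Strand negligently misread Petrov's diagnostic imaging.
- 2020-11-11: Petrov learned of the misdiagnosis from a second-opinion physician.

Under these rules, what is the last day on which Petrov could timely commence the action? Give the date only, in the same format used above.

2024-05-11

Accrual is tied to discovery, so the period began on 2020-11-11 rather than on 2019-08-18 when the act occurred.
42 months from 2020-11-11 is 2024-05-11.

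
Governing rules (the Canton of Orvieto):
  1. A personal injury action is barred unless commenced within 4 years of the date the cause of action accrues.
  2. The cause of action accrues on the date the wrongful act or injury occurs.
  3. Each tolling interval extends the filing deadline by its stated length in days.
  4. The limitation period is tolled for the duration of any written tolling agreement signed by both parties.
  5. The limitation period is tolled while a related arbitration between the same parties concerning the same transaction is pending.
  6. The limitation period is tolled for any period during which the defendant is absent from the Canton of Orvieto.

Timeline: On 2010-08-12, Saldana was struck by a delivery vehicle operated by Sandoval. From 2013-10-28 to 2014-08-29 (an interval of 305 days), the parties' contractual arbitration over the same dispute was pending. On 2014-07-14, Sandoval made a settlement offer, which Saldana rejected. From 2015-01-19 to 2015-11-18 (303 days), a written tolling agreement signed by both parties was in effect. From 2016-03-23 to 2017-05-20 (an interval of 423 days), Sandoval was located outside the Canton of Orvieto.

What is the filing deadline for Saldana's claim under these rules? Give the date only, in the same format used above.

2017-06-08

The limitation period began to run on 2010-08-12.
Adding the 4 years base period to 2010-08-12 gives a deadline of 2014-08-12, before any tolling.
Because the pending related arbitration ran from 2013-10-28 to 2014-08-29, the deadline is extended by 305 days to 2015-06-13.
The period was tolled for 303 days by the written tolling agreement (2015-01-19 to 2015-11-18), pushing the deadline to 2016-04-11.
The defendant's absence from the jurisdiction from 2016-03-23 to 2017-05-20 tolled the period for 423 days, extending the deadline to 2017-06-08.
None of the other events listed affects the running of the period under the stated rules.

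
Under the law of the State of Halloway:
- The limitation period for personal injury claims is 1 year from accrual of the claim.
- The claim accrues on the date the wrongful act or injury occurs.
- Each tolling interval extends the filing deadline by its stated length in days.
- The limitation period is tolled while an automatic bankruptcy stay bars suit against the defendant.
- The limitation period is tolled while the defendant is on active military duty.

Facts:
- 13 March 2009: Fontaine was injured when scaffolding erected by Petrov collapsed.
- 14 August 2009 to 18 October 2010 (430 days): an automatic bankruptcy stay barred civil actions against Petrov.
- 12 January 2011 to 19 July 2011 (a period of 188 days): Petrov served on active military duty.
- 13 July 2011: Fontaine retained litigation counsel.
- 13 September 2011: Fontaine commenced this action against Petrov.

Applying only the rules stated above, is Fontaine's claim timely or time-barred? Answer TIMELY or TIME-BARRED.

TIMELY

The claim accrued on 13 March 2009, when the wrongful act occurred.
Adding the 1 year base period to 13 March 2009 gives a deadline of 13 March 2010, before any tolling.
The period was tolled for 430 days by the automatic bankruptcy stay (14 August 2009 to 18 October 2010), pushing the deadline to 17 May 2011.
Because the defendant's active military service ran from 12 January 2011 to 19 July 2011, the deadline is extended by 188 days to 21 November 2011.
None of the other events listed affects the running of the period under the stated rules.
The 13 September 2011 filing precedes the 21 November 2011 deadline; the claim is timely.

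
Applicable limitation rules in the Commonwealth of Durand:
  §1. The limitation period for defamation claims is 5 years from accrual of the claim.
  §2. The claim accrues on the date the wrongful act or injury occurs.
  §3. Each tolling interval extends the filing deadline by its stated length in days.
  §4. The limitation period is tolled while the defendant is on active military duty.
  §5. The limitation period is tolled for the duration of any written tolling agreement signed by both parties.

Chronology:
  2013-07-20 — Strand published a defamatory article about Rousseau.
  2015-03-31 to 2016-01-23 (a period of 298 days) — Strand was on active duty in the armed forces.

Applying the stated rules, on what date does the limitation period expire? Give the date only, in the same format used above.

The limitation period began to run on 2013-07-20.
5 years from 2013-07-20 is 2018-07-20.
Because the defendant's active military service ran from 2015-03-31 to 2016-01-23, the deadline is extended by 298 days to 2019-05-14.

2019-05-14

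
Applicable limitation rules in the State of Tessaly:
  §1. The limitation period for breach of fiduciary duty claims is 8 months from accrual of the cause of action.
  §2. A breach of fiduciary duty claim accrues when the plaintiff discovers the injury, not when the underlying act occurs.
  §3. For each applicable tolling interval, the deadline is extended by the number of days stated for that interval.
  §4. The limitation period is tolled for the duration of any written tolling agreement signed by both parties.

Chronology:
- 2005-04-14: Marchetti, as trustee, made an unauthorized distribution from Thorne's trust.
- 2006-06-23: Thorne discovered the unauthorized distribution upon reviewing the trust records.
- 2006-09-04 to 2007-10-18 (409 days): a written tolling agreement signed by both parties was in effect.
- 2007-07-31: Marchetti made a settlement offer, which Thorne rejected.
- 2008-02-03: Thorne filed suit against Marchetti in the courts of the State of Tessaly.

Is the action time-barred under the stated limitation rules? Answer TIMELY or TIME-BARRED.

TIMELY

Under the discovery rule, the claim accrued on 2006-06-23, when Thorne discovered the injury — not on the 2005-04-14 date of the underlying act.
Adding the 8 months base period to 2006-06-23 gives a deadline of 2007-02-23, before any tolling.
The period was tolled for 409 days by the written tolling agreement (2006-09-04 to 2007-10-18), pushing the deadline to 2008-04-07.
The other events in the timeline have no effect on the limitation period under the stated rules.
The 2008-02-03 filing precedes the 2008-04-07 deadline; the claim is timely.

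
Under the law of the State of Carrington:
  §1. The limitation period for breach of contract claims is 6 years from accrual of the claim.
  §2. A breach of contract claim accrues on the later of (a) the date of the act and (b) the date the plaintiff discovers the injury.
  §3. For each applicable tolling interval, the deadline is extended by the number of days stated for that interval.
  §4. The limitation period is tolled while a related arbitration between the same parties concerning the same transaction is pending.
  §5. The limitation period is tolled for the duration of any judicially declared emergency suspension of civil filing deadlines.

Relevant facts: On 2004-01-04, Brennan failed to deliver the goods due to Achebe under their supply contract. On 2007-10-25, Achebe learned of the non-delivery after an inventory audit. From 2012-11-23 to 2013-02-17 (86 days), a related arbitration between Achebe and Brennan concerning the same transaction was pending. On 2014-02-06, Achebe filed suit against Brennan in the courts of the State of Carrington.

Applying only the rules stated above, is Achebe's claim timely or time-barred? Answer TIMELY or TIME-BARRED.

Taking the later of the act (2004-01-04) and discovery (2007-10-25), the claim accrued on 2007-10-25.
The untolled deadline — 6 years after 2007-10-25 — is 2013-10-25.
The period was tolled for 86 days by the pending related arbitration (2012-11-23 to 2013-02-17), pushing the deadline to 2014-01-19.
The 2014-02-06 filing falls after the 2014-01-19 deadline; the claim is time-barred.

TIME-BARRED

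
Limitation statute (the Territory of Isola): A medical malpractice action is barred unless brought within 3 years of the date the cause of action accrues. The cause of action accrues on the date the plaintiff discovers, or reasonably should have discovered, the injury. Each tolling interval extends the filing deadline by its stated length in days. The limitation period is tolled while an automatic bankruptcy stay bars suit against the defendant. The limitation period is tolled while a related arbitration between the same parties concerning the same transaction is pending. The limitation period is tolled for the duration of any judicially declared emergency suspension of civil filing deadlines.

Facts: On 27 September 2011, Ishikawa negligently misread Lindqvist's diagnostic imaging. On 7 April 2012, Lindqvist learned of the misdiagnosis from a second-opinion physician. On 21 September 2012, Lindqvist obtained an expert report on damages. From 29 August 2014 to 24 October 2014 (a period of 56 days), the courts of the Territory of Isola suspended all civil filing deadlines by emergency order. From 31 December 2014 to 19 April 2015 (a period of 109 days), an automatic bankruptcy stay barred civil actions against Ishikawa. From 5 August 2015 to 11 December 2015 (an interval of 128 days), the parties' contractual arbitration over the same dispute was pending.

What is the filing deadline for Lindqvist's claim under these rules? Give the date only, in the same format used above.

25 January 2016

Accrual is tied to discovery, so the period began on 7 April 2012 rather than on 27 September 2011 when the act occurred.
The untolled deadline — 3 years after 7 April 2012 — is 7 April 2015.
The emergency suspension of filing deadlines from 29 August 2014 to 24 October 2014 tolled the period for 56 days, extending the deadline to 2 June 2015.
Because the automatic bankruptcy stay ran from 31 December 2014 to 19 April 2015, the deadline is extended by 109 days to 19 September 2015.
The pending related arbitration from 5 August 2015 to 11 December 2015 tolled the period for 128 days, extending the deadline to 25 January 2016.
The other events in the timeline have no effect on the limitation period under the stated rules.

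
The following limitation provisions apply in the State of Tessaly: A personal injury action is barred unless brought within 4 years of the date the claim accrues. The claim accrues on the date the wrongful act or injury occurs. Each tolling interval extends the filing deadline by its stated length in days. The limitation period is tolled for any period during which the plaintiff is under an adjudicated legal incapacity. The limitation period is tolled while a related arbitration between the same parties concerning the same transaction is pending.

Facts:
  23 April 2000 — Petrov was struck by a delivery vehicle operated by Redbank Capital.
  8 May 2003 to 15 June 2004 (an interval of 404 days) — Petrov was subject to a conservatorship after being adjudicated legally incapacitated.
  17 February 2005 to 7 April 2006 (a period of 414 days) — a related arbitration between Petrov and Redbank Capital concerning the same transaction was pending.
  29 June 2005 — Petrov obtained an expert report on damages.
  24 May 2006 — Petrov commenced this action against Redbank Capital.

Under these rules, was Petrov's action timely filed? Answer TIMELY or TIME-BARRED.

The limitation period began to run on 23 April 2000.
Adding the 4 years base period to 23 April 2000 gives a deadline of 23 April 2004, before any tolling.
The plaintiff's legal incapacity from 8 May 2003 to 15 June 2004 tolled the period for 404 days, extending the deadline to 1 June 2005.
The period was tolled for 414 days by the pending related arbitration (17 February 2005 to 7 April 2006), pushing the deadline to 20 July 2006.
Nothing else in the chronology tolls or restarts the period.
The 24 May 2006 filing precedes the 20 July 2006 deadline; the claim is timely.

TIMELY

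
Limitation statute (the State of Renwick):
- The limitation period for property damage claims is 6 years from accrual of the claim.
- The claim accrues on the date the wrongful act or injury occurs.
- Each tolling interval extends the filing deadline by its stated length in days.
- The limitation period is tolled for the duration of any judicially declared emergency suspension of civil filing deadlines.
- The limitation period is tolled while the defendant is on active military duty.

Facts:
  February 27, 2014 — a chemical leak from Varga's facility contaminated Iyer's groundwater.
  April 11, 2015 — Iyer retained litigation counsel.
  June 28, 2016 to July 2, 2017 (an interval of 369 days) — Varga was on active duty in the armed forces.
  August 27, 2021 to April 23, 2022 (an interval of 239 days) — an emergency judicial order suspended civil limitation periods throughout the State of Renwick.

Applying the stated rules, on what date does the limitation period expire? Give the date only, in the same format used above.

March 2, 2021

The claim accrued on February 27, 2014, the date of the act.
6 years from February 27, 2014 is February 27, 2020.
Because the defendant's active military service ran from June 28, 2016 to July 2, 2017, the deadline is extended by 369 days to March 2, 2021.
The emergency suspension of filing deadlines starting August 27, 2021 came too late — the period had run on March 2, 2021 — and so does not extend the deadline.
The other events in the timeline have no effect on the limitation period under the stated rules.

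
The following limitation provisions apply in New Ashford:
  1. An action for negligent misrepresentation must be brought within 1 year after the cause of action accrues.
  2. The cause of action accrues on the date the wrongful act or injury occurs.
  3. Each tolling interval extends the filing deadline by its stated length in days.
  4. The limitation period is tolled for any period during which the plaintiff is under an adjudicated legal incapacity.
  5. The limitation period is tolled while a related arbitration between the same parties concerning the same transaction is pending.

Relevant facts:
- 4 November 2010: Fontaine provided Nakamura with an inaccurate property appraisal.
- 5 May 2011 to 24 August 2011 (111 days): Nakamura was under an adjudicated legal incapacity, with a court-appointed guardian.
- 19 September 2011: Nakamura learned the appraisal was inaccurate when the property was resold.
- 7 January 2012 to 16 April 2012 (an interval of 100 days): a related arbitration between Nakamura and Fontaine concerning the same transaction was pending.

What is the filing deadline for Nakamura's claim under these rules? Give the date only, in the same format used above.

2 June 2012

The claim accrued on 4 November 2010, when the wrongful act occurred; under the stated occurrence rule the 19 September 2011 discovery does not delay accrual.
Adding the 1 year base period to 4 November 2010 gives a deadline of 4 November 2011, before any tolling.
Because the plaintiff's legal incapacity ran from 5 May 2011 to 24 August 2011, the deadline is extended by 111 days to 23 February 2012.
The period was tolled for 100 days by the pending related arbitration (7 January 2012 to 16 April 2012), pushing the deadline to 2 June 2012.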